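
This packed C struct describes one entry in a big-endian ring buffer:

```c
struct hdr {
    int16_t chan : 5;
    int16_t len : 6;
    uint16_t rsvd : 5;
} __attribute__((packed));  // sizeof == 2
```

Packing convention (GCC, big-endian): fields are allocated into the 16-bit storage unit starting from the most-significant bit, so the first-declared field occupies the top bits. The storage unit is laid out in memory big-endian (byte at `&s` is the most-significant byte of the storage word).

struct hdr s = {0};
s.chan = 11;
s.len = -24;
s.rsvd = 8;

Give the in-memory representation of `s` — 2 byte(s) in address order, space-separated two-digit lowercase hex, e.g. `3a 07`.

chan:5 = 11 → 0xb << 11 → word 0x5800
len:6 = -24 → 0x28 << 5 → word 0x5d00
rsvd:5 = 8 → 0x8 << 0 → word 0x5d08
word = 0x5d08 → big-endian bytes:
  [0]=0x5d  [1]=0x08

5d 08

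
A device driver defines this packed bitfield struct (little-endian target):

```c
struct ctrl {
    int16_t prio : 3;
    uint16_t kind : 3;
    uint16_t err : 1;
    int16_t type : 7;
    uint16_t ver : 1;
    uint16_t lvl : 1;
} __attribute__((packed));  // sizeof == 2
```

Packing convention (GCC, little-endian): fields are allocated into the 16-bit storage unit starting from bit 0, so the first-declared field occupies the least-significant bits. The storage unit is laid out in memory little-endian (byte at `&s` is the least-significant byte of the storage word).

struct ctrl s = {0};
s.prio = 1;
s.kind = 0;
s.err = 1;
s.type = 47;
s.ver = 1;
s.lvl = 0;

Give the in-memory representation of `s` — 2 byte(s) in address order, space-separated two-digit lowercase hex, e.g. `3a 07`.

prio:3 = 1 → 0x1 << 0 → word 0x0001
kind:3 = 0 → 0x0 << 3 → word 0x0001
err:1 = 1 → 0x1 << 6 → word 0x0041
type:7 = 47 → 0x2f << 7 → word 0x17c1
ver:1 = 1 → 0x1 << 14 → word 0x57c1
lvl:1 = 0 → 0x0 << 15 → word 0x57c1
word = 0x57c1 → little-endian bytes:
  [0]=0xc1  [1]=0x57

c1 57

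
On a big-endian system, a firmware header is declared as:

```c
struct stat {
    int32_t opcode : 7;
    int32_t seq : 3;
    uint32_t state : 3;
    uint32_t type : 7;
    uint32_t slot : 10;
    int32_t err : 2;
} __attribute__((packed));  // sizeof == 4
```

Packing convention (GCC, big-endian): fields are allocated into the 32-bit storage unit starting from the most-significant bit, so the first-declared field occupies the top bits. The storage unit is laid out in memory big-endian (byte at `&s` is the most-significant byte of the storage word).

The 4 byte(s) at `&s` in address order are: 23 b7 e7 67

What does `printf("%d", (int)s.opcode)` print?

[0]=0x23 [1]=0xb7 [2]=0xe7 [3]=0x67 (big-endian) → word 0x23b7e767
opcode [25+:7] = (word>>25) & 0x7f = 17  ←
seq [22+:3] = (word>>22) & 0x7 = 6
state [19+:3] = (word>>19) & 0x7 = 6
type [12+:7] = (word>>12) & 0x7f = 126
slot [2+:10] = (word>>2) & 0x3ff = 473
err [0+:2] = (word>>0) & 0x3 = 3
opcode signed 7b, MSB=0: value = 17

17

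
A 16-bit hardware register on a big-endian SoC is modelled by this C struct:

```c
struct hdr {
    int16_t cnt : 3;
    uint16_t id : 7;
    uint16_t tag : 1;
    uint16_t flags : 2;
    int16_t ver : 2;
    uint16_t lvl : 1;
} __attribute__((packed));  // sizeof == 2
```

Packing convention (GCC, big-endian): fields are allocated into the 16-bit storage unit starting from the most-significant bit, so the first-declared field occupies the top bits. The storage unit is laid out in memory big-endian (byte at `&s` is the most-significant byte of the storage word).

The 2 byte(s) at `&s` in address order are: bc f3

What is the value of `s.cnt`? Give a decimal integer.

-3

[0]=0xbc [1]=0xf3 (big-endian) → word 0xbcf3
cnt [13+:3] = (word>>13) & 0x7 = 5  ←
id [6+:7] = (word>>6) & 0x7f = 115
tag [5+:1] = (word>>5) & 0x1 = 1
flags [3+:2] = (word>>3) & 0x3 = 2
ver [1+:2] = (word>>1) & 0x3 = 1
lvl [0+:1] = (word>>0) & 0x1 = 1
cnt signed 3b, MSB=1: 5 - 8 = -3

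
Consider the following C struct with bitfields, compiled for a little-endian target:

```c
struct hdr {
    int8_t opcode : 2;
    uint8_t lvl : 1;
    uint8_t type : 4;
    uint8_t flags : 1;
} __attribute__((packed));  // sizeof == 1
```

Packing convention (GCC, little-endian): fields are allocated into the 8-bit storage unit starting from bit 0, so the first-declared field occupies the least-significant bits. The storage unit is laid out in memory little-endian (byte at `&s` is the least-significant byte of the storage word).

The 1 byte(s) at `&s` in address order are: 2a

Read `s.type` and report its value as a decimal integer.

[0]=0x2a (little-endian) → word 0x2a
opcode:2 @ bit 0 → (0x2a>>0)&0x3 = 0x2
lvl:1 @ bit 2 → (0x2a>>2)&0x1 = 0x0
type:4 @ bit 3 → (0x2a>>3)&0xf = 0x5  ←
flags:1 @ bit 7 → (0x2a>>7)&0x1 = 0x0

5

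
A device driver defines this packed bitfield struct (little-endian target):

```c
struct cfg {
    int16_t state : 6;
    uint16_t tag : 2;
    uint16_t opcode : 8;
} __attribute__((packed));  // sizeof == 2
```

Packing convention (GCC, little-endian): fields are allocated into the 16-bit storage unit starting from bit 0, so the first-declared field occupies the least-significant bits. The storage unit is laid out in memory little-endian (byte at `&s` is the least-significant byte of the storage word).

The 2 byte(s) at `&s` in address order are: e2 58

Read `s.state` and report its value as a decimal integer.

-30

[0]=0xe2 [1]=0x58 (little-endian) → word 0x58e2
state [0+:6] = (word>>0) & 0x3f = 34  ←
tag [6+:2] = (word>>6) & 0x3 = 3
opcode [8+:8] = (word>>8) & 0xff = 88
state signed 6b, MSB=1: 34 - 64 = -30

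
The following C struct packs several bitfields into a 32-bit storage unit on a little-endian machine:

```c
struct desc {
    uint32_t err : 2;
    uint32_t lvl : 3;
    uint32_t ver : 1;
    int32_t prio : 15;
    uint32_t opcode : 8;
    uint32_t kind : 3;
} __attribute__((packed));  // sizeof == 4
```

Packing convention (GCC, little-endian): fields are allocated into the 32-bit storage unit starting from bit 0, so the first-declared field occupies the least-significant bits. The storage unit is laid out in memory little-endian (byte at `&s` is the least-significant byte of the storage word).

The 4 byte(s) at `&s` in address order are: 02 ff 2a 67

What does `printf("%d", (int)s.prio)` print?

[0]=0x02 [1]=0xff [2]=0x2a [3]=0x67 (little-endian) → word 0x672aff02
err [0+:2] = (word>>0) & 0x3 = 2
lvl [2+:3] = (word>>2) & 0x7 = 0
ver [5+:1] = (word>>5) & 0x1 = 0
prio [6+:15] = (word>>6) & 0x7fff = 11260  ←
opcode [21+:8] = (word>>21) & 0xff = 57
kind [29+:3] = (word>>29) & 0x7 = 3
prio signed 15b, MSB=0: value = 11260

11260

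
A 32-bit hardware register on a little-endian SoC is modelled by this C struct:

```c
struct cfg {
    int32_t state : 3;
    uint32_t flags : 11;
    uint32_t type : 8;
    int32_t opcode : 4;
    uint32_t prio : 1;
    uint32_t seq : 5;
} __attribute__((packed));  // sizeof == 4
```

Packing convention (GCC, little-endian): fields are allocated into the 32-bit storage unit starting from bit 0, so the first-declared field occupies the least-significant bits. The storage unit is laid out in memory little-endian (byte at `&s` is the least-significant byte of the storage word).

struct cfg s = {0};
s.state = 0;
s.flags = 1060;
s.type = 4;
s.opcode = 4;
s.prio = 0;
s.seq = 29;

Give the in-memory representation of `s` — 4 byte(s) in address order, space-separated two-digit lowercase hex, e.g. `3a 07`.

state (3b) val=0 bits=0x0 at bit 0: 0x00000000
flags (11b) val=1060 bits=0x424 at bit 3: 0x00002120
type (8b) val=4 bits=0x4 at bit 14: 0x00012120
opcode (4b) val=4 bits=0x4 at bit 22: 0x01012120
prio (1b) val=0 bits=0x0 at bit 26: 0x01012120
seq (5b) val=29 bits=0x1d at bit 27: 0xe9012120
word = 0xe9012120 → little-endian bytes:
  [0]=0x20  [1]=0x21  [2]=0x01  [3]=0xe9

20 21 01 e9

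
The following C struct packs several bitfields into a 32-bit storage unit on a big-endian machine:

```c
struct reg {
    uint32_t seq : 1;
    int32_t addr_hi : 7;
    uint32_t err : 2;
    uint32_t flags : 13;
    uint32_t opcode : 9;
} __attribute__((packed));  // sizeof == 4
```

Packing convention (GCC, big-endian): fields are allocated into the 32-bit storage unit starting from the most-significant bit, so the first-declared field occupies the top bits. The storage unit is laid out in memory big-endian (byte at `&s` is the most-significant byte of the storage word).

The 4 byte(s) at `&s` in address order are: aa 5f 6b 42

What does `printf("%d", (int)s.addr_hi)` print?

[0]=0xaa [1]=0x5f [2]=0x6b [3]=0x42 (big-endian) → word 0xaa5f6b42
seq:1 @ bit 31 → (0xaa5f6b42>>31)&0x1 = 0x1
addr_hi:7 @ bit 24 → (0xaa5f6b42>>24)&0x7f = 0x2a  ←
err:2 @ bit 22 → (0xaa5f6b42>>22)&0x3 = 0x1
flags:13 @ bit 9 → (0xaa5f6b42>>9)&0x1fff = 0xfb5
opcode:9 @ bit 0 → (0xaa5f6b42>>0)&0x1ff = 0x142
addr_hi signed 7b, MSB=0: value = 42

42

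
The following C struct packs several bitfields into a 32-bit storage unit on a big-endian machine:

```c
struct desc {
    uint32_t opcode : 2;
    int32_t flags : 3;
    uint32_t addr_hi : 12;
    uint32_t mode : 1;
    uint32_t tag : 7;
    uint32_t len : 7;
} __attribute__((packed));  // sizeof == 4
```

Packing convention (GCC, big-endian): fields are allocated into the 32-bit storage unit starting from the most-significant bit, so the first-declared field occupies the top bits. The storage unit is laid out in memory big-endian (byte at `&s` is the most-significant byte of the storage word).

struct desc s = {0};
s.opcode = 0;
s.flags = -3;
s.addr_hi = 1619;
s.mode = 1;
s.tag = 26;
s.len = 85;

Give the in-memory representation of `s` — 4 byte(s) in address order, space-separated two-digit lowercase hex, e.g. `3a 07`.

[30+:2] opcode=0 & 0x3 = 0x0; word=0x00000000
[27+:3] flags=-3 & 0x7 = 0x5; word=0x28000000
[15+:12] addr_hi=1619 & 0xfff = 0x653; word=0x2b298000
[14+:1] mode=1 & 0x1 = 0x1; word=0x2b29c000
[7+:7] tag=26 & 0x7f = 0x1a; word=0x2b29cd00
[0+:7] len=85 & 0x7f = 0x55; word=0x2b29cd55
word = 0x2b29cd55 → big-endian bytes:
  [0]=0x2b  [1]=0x29  [2]=0xcd  [3]=0x55

2b 29 cd 55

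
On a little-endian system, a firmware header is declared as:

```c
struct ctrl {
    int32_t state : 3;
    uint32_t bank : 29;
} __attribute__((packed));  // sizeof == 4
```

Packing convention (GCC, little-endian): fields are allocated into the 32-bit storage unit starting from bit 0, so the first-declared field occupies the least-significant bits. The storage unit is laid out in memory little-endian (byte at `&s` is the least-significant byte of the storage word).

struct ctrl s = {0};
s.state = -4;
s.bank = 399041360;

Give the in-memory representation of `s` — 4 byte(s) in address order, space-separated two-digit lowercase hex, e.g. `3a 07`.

84 1a 47 be

[0+:3] state=-4 & 0x7 = 0x4; word=0x00000004
[3+:29] bank=399041360 & 0x1fffffff = 0x17c8e350; word=0xbe471a84
word = 0xbe471a84 → little-endian bytes:
  [0]=0x84  [1]=0x1a  [2]=0x47  [3]=0xbe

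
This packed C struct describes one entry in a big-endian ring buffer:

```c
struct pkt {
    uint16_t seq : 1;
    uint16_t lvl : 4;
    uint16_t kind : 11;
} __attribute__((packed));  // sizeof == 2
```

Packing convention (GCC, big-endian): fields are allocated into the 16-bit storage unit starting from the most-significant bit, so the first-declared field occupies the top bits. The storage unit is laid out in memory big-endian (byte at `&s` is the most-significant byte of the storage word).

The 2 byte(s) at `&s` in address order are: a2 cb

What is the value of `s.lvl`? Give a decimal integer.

4

[0]=0xa2 [1]=0xcb (big-endian) → word 0xa2cb
seq [15+:1] = (word>>15) & 0x1 = 1
lvl [11+:4] = (word>>11) & 0xf = 4  ←
kind [0+:11] = (word>>0) & 0x7ff = 715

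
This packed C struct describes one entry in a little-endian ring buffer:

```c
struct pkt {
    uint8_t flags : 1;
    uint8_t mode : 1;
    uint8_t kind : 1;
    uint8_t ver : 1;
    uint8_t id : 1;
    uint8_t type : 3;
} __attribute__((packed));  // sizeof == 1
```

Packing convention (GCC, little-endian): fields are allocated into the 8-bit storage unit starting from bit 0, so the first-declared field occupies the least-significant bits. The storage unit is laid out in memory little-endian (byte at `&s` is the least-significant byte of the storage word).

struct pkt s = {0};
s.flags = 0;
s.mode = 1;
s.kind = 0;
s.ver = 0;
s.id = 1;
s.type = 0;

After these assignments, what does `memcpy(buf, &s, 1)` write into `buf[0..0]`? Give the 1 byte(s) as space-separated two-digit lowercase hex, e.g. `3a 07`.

flags (1b) val=0 bits=0x0 at bit 0: 0x00
mode (1b) val=1 bits=0x1 at bit 1: 0x02
kind (1b) val=0 bits=0x0 at bit 2: 0x02
ver (1b) val=0 bits=0x0 at bit 3: 0x02
id (1b) val=1 bits=0x1 at bit 4: 0x12
type (3b) val=0 bits=0x0 at bit 5: 0x12
word = 0x12 → little-endian bytes:
  [0]=0x12

12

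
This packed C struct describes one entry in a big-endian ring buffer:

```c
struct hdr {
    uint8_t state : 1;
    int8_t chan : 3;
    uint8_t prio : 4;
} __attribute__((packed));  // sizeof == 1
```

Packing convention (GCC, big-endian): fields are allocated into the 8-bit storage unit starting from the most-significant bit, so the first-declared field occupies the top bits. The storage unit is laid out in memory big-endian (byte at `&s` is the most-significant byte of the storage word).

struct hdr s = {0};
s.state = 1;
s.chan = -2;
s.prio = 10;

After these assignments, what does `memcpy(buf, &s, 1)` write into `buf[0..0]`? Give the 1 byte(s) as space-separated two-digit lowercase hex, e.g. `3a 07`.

ea

[7+:1] state=1 & 0x1 = 0x1; word=0x80
[4+:3] chan=-2 & 0x7 = 0x6; word=0xe0
[0+:4] prio=10 & 0xf = 0xa; word=0xea
word = 0xea → big-endian bytes:
  [0]=0xea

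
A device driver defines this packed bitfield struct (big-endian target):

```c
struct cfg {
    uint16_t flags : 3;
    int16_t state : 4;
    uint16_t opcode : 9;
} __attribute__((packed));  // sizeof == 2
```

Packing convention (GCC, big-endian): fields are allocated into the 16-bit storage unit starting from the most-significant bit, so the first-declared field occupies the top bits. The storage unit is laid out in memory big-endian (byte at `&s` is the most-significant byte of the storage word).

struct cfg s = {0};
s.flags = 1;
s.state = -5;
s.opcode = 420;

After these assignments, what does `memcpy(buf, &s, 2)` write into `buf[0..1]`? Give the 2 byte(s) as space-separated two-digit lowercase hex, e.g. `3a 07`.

37 a4

flags:3 = 1 → 0x1 << 13 → word 0x2000
state:4 = -5 → 0xb << 9 → word 0x3600
opcode:9 = 420 → 0x1a4 << 0 → word 0x37a4
word = 0x37a4 → big-endian bytes:
  [0]=0x37  [1]=0xa4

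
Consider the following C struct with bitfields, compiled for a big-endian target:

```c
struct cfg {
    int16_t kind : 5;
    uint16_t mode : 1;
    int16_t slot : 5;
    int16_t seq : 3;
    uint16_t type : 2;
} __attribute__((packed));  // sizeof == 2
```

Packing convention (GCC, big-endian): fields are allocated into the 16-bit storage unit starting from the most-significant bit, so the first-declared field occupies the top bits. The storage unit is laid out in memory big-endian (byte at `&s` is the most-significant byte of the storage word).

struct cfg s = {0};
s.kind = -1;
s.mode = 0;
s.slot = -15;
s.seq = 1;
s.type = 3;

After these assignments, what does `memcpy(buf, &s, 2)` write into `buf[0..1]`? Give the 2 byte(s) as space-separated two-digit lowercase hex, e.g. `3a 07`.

kind (5b) val=-1 bits=0x1f at bit 11: 0xf800
mode (1b) val=0 bits=0x0 at bit 10: 0xf800
slot (5b) val=-15 bits=0x11 at bit 5: 0xfa20
seq (3b) val=1 bits=0x1 at bit 2: 0xfa24
type (2b) val=3 bits=0x3 at bit 0: 0xfa27
word = 0xfa27 → big-endian bytes:
  [0]=0xfa  [1]=0x27

fa 27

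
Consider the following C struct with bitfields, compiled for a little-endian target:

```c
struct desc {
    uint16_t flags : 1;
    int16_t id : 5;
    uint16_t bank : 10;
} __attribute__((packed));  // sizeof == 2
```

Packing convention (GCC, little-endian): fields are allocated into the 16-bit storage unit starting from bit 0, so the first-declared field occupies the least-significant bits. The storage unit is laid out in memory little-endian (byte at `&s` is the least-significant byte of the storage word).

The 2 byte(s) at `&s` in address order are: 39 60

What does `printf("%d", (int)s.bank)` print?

384

[0]=0x39 [1]=0x60 (little-endian) → word 0x6039
flags [0+:1] = (word>>0) & 0x1 = 1
id [1+:5] = (word>>1) & 0x1f = 28
bank [6+:10] = (word>>6) & 0x3ff = 384  ←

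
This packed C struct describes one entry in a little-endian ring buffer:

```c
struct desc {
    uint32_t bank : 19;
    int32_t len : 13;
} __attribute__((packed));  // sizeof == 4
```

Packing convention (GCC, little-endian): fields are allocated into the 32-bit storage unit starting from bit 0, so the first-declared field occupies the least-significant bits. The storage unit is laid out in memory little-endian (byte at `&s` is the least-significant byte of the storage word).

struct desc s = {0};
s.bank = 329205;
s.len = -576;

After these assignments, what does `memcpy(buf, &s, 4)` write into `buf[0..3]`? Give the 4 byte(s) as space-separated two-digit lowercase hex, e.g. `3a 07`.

f5 05 05 ee

[0+:19] bank=329205 & 0x7ffff = 0x505f5; word=0x000505f5
[19+:13] len=-576 & 0x1fff = 0x1dc0; word=0xee0505f5
word = 0xee0505f5 → little-endian bytes:
  [0]=0xf5  [1]=0x05  [2]=0x05  [3]=0xee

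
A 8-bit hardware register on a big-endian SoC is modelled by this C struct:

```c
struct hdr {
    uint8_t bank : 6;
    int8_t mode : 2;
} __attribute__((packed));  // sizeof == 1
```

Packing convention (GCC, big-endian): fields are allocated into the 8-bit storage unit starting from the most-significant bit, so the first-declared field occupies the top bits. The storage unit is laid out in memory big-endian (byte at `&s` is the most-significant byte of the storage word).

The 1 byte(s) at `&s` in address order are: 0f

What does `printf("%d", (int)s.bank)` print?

3

[0]=0x0f (big-endian) → word 0x0f
bank:6 @ bit 2 → (0x0f>>2)&0x3f = 0x3  ←
mode:2 @ bit 0 → (0x0f>>0)&0x3 = 0x3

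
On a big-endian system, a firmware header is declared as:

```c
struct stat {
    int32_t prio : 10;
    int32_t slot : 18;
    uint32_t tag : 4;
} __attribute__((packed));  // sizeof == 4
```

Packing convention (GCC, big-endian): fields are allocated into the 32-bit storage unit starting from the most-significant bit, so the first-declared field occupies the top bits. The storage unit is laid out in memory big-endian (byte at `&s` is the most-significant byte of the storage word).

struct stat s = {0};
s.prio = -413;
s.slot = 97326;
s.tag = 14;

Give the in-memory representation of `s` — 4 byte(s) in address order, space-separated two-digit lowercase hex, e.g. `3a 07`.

prio (10b) val=-413 bits=0x263 at bit 22: 0x98c00000
slot (18b) val=97326 bits=0x17c2e at bit 4: 0x98d7c2e0
tag (4b) val=14 bits=0xe at bit 0: 0x98d7c2ee
word = 0x98d7c2ee → big-endian bytes:
  [0]=0x98  [1]=0xd7  [2]=0xc2  [3]=0xee

98 d7 c2 ee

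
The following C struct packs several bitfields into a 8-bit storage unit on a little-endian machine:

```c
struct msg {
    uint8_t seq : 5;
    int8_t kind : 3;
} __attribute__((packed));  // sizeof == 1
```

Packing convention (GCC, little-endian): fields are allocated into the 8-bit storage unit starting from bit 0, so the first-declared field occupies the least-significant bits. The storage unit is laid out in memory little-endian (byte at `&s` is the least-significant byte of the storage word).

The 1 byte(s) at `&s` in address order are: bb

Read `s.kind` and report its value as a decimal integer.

-3

[0]=0xbb (little-endian) → word 0xbb
seq [0+:5] = (word>>0) & 0x1f = 27
kind [5+:3] = (word>>5) & 0x7 = 5  ←
kind signed 3b, MSB=1: 5 - 8 = -3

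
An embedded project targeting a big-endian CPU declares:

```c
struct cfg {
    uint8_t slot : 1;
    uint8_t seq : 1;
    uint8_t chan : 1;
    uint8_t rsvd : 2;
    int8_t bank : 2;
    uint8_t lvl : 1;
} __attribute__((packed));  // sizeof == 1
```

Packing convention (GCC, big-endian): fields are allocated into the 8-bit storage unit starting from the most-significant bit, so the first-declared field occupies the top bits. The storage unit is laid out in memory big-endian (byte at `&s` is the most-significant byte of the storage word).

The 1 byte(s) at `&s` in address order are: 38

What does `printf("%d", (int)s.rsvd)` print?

[0]=0x38 (big-endian) → word 0x38
slot [7+:1] = (word>>7) & 0x1 = 0
seq [6+:1] = (word>>6) & 0x1 = 0
chan [5+:1] = (word>>5) & 0x1 = 1
rsvd [3+:2] = (word>>3) & 0x3 = 3  ←
bank [1+:2] = (word>>1) & 0x3 = 0
lvl [0+:1] = (word>>0) & 0x1 = 0

3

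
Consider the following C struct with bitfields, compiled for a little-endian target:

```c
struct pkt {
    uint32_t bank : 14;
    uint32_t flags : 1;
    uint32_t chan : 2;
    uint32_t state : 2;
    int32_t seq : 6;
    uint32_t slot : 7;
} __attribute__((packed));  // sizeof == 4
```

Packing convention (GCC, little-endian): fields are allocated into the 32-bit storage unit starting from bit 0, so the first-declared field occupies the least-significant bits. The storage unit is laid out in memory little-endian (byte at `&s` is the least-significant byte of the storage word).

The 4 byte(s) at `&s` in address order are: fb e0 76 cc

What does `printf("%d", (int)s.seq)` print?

[0]=0xfb [1]=0xe0 [2]=0x76 [3]=0xcc (little-endian) → word 0xcc76e0fb
bank [0+:14] = (word>>0) & 0x3fff = 8443
flags [14+:1] = (word>>14) & 0x1 = 1
chan [15+:2] = (word>>15) & 0x3 = 1
state [17+:2] = (word>>17) & 0x3 = 3
seq [19+:6] = (word>>19) & 0x3f = 14  ←
slot [25+:7] = (word>>25) & 0x7f = 102
seq signed 6b, MSB=0: value = 14

14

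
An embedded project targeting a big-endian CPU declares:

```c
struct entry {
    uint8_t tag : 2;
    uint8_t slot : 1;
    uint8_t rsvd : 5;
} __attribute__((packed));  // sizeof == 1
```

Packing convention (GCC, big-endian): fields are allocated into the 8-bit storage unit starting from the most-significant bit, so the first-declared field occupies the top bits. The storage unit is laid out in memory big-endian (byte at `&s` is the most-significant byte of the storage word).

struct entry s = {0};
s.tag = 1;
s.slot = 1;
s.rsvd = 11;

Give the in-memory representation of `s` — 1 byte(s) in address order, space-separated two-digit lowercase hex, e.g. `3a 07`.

6b

tag:2 = 1 → 0x1 << 6 → word 0x40
slot:1 = 1 → 0x1 << 5 → word 0x60
rsvd:5 = 11 → 0xb << 0 → word 0x6b
word = 0x6b → big-endian bytes:
  [0]=0x6b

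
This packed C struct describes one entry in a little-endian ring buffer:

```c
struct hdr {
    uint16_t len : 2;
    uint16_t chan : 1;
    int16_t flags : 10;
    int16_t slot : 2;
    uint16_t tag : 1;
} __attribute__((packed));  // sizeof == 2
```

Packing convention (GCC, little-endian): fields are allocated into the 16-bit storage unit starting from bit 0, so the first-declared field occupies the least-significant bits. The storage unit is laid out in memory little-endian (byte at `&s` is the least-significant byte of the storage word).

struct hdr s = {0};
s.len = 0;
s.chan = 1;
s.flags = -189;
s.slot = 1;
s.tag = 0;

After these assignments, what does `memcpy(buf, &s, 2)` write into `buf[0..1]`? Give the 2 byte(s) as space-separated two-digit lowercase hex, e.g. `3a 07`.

1c 3a

len (2b) val=0 bits=0x0 at bit 0: 0x0000
chan (1b) val=1 bits=0x1 at bit 2: 0x0004
flags (10b) val=-189 bits=0x343 at bit 3: 0x1a1c
slot (2b) val=1 bits=0x1 at bit 13: 0x3a1c
tag (1b) val=0 bits=0x0 at bit 15: 0x3a1c
word = 0x3a1c → little-endian bytes:
  [0]=0x1c  [1]=0x3a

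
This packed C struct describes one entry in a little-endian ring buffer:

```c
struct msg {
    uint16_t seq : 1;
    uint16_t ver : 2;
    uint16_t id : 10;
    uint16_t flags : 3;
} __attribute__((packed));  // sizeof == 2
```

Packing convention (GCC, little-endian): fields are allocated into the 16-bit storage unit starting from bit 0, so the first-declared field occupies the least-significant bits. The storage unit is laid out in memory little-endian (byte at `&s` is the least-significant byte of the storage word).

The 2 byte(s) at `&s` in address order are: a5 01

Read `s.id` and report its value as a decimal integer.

52

[0]=0xa5 [1]=0x01 (little-endian) → word 0x01a5
seq:1 @ bit 0 → (0x01a5>>0)&0x1 = 0x1
ver:2 @ bit 1 → (0x01a5>>1)&0x3 = 0x2
id:10 @ bit 3 → (0x01a5>>3)&0x3ff = 0x34  ←
flags:3 @ bit 13 → (0x01a5>>13)&0x7 = 0x0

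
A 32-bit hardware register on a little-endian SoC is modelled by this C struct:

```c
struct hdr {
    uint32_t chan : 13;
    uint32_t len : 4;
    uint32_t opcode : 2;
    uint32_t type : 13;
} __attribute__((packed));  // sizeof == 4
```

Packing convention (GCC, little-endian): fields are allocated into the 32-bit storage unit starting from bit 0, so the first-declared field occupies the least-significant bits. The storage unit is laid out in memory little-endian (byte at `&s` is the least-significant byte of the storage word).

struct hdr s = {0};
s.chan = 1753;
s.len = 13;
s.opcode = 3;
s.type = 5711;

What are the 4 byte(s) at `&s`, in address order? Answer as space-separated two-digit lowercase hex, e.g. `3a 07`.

chan:13 = 1753 → 0x6d9 << 0 → word 0x000006d9
len:4 = 13 → 0xd << 13 → word 0x0001a6d9
opcode:2 = 3 → 0x3 << 17 → word 0x0007a6d9
type:13 = 5711 → 0x164f << 19 → word 0xb27fa6d9
word = 0xb27fa6d9 → little-endian bytes:
  [0]=0xd9  [1]=0xa6  [2]=0x7f  [3]=0xb2

d9 a6 7f b2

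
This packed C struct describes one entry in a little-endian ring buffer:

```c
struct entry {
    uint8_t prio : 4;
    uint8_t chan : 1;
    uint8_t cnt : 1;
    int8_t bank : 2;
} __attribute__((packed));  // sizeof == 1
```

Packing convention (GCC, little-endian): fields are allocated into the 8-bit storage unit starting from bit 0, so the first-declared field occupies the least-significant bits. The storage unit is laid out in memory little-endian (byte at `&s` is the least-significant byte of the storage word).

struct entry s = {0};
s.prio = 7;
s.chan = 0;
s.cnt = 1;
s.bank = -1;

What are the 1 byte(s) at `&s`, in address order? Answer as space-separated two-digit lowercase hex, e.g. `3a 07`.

e7

[0+:4] prio=7 & 0xf = 0x7; word=0x07
[4+:1] chan=0 & 0x1 = 0x0; word=0x07
[5+:1] cnt=1 & 0x1 = 0x1; word=0x27
[6+:2] bank=-1 & 0x3 = 0x3; word=0xe7
word = 0xe7 → little-endian bytes:
  [0]=0xe7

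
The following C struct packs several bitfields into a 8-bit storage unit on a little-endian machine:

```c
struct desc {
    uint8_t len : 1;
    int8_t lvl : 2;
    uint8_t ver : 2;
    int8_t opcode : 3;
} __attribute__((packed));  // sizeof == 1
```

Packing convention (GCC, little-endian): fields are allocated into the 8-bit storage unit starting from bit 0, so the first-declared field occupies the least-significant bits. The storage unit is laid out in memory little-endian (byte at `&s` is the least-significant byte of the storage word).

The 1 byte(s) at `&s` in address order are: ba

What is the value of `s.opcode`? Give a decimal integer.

[0]=0xba (little-endian) → word 0xba
len [0+:1] = (word>>0) & 0x1 = 0
lvl [1+:2] = (word>>1) & 0x3 = 1
ver [3+:2] = (word>>3) & 0x3 = 3
opcode [5+:3] = (word>>5) & 0x7 = 5  ←
opcode signed 3b, MSB=1: 5 - 8 = -3

-3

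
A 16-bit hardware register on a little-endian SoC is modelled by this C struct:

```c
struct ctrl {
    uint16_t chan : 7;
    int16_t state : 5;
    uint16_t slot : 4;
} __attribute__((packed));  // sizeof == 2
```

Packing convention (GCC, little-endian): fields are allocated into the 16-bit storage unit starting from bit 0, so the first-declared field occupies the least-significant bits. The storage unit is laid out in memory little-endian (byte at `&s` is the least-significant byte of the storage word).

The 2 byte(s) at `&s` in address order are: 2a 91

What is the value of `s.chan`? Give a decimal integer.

[0]=0x2a [1]=0x91 (little-endian) → word 0x912a
chan [0+:7] = (word>>0) & 0x7f = 42  ←
state [7+:5] = (word>>7) & 0x1f = 2
slot [12+:4] = (word>>12) & 0xf = 9

42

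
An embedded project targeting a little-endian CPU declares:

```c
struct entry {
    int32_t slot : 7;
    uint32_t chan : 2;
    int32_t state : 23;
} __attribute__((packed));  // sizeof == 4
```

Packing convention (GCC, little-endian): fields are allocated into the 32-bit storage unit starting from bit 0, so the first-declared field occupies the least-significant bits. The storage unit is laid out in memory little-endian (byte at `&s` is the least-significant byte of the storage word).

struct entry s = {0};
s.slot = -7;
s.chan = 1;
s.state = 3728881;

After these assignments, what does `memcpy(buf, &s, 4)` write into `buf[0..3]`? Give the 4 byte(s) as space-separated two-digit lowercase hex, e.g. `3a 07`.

slot:7 = -7 → 0x79 << 0 → word 0x00000079
chan:2 = 1 → 0x1 << 7 → word 0x000000f9
state:23 = 3728881 → 0x38e5f1 << 9 → word 0x71cbe2f9
word = 0x71cbe2f9 → little-endian bytes:
  [0]=0xf9  [1]=0xe2  [2]=0xcb  [3]=0x71

f9 e2 cb 71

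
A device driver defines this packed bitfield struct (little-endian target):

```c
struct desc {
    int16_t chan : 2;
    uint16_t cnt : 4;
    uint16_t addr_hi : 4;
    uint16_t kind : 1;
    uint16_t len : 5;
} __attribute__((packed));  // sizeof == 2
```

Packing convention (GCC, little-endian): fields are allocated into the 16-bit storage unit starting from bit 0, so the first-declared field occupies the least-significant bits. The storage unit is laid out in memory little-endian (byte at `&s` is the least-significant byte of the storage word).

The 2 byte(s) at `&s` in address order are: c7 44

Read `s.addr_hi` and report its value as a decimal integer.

3

[0]=0xc7 [1]=0x44 (little-endian) → word 0x44c7
chan:2 @ bit 0 → (0x44c7>>0)&0x3 = 0x3
cnt:4 @ bit 2 → (0x44c7>>2)&0xf = 0x1
addr_hi:4 @ bit 6 → (0x44c7>>6)&0xf = 0x3  ←
kind:1 @ bit 10 → (0x44c7>>10)&0x1 = 0x1
len:5 @ bit 11 → (0x44c7>>11)&0x1f = 0x8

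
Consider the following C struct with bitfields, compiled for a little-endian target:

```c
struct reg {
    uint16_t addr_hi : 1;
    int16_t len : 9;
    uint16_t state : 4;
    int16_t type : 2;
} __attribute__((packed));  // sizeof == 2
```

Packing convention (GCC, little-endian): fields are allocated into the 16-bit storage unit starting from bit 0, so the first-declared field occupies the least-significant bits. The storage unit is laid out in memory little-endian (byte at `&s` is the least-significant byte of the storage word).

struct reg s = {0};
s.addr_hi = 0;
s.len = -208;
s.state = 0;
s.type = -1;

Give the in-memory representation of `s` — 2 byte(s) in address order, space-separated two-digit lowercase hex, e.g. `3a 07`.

60 c2

[0+:1] addr_hi=0 & 0x1 = 0x0; word=0x0000
[1+:9] len=-208 & 0x1ff = 0x130; word=0x0260
[10+:4] state=0 & 0xf = 0x0; word=0x0260
[14+:2] type=-1 & 0x3 = 0x3; word=0xc260
word = 0xc260 → little-endian bytes:
  [0]=0x60  [1]=0xc2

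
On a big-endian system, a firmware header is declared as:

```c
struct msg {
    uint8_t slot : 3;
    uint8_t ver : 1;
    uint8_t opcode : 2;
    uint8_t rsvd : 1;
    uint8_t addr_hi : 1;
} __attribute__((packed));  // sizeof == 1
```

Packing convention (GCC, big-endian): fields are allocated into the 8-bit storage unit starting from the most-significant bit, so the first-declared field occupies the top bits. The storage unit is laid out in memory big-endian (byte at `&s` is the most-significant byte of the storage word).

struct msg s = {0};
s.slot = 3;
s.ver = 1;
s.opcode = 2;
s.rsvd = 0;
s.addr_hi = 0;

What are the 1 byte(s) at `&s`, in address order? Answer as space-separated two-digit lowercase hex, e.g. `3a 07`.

slot (3b) val=3 bits=0x3 at bit 5: 0x60
ver (1b) val=1 bits=0x1 at bit 4: 0x70
opcode (2b) val=2 bits=0x2 at bit 2: 0x78
rsvd (1b) val=0 bits=0x0 at bit 1: 0x78
addr_hi (1b) val=0 bits=0x0 at bit 0: 0x78
word = 0x78 → big-endian bytes:
  [0]=0x78

78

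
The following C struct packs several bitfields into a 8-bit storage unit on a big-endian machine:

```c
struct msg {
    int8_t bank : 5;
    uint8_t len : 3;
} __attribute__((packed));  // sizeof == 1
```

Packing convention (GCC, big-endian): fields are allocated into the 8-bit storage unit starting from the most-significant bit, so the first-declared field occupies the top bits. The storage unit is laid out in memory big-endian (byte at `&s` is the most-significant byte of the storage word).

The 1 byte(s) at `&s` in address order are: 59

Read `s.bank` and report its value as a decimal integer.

11

[0]=0x59 (big-endian) → word 0x59
bank:5 @ bit 3 → (0x59>>3)&0x1f = 0xb  ←
len:3 @ bit 0 → (0x59>>0)&0x7 = 0x1
bank signed 5b, MSB=0: value = 11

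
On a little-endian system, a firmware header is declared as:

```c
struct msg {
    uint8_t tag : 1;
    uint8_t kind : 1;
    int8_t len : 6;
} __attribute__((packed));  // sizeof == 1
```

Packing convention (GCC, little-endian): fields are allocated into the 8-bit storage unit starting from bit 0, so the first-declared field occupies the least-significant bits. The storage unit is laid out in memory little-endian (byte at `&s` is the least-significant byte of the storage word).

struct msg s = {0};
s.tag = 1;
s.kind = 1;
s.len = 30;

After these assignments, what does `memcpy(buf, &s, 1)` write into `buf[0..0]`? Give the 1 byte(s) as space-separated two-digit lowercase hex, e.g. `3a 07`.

7b

[0+:1] tag=1 & 0x1 = 0x1; word=0x01
[1+:1] kind=1 & 0x1 = 0x1; word=0x03
[2+:6] len=30 & 0x3f = 0x1e; word=0x7b
word = 0x7b → little-endian bytes:
  [0]=0x7b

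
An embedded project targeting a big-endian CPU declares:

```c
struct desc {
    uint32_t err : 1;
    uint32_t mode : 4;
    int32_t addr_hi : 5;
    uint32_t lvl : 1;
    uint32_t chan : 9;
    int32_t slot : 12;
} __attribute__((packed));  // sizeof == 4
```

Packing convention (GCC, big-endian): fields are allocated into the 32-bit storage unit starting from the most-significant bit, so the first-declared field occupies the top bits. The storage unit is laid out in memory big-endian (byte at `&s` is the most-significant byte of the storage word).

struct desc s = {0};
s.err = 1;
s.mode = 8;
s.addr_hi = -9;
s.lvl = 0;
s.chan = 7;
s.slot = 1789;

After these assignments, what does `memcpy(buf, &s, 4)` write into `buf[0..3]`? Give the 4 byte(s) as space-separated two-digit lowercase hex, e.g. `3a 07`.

c5 c0 76 fd

err (1b) val=1 bits=0x1 at bit 31: 0x80000000
mode (4b) val=8 bits=0x8 at bit 27: 0xc0000000
addr_hi (5b) val=-9 bits=0x17 at bit 22: 0xc5c00000
lvl (1b) val=0 bits=0x0 at bit 21: 0xc5c00000
chan (9b) val=7 bits=0x7 at bit 12: 0xc5c07000
slot (12b) val=1789 bits=0x6fd at bit 0: 0xc5c076fd
word = 0xc5c076fd → big-endian bytes:
  [0]=0xc5  [1]=0xc0  [2]=0x76  [3]=0xfd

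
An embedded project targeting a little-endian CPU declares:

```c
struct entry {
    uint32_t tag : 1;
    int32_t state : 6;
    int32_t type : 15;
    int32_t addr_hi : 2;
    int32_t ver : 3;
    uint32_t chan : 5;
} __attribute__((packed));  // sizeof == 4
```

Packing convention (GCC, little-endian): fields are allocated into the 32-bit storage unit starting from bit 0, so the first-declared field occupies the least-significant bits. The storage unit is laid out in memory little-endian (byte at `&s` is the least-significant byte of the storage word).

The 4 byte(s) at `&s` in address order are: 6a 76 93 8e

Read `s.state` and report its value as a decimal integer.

-11

[0]=0x6a [1]=0x76 [2]=0x93 [3]=0x8e (little-endian) → word 0x8e93766a
tag [0+:1] = (word>>0) & 0x1 = 0
state [1+:6] = (word>>1) & 0x3f = 53  ←
type [7+:15] = (word>>7) & 0x7fff = 9964
addr_hi [22+:2] = (word>>22) & 0x3 = 2
ver [24+:3] = (word>>24) & 0x7 = 6
chan [27+:5] = (word>>27) & 0x1f = 17
state signed 6b, MSB=1: 53 - 64 = -11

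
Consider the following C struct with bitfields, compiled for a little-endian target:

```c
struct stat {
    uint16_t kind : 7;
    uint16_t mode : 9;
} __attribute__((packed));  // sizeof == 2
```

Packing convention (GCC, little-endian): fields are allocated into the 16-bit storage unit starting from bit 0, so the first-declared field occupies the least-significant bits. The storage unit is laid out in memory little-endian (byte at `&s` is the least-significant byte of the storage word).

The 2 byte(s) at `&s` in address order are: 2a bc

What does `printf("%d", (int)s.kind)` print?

[0]=0x2a [1]=0xbc (little-endian) → word 0xbc2a
kind [0+:7] = (word>>0) & 0x7f = 42  ←
mode [7+:9] = (word>>7) & 0x1ff = 376

42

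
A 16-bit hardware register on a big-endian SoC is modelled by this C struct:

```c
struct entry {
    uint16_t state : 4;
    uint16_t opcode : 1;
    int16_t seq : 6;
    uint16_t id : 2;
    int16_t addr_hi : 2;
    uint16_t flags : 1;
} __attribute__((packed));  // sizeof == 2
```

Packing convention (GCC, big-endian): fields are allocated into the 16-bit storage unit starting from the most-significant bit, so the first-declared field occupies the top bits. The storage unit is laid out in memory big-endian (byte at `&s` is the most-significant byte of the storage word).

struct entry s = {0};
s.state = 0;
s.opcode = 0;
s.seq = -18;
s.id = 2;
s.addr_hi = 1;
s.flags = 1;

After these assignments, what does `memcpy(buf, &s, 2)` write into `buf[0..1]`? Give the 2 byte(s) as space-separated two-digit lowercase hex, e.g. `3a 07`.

05 d3

state (4b) val=0 bits=0x0 at bit 12: 0x0000
opcode (1b) val=0 bits=0x0 at bit 11: 0x0000
seq (6b) val=-18 bits=0x2e at bit 5: 0x05c0
id (2b) val=2 bits=0x2 at bit 3: 0x05d0
addr_hi (2b) val=1 bits=0x1 at bit 1: 0x05d2
flags (1b) val=1 bits=0x1 at bit 0: 0x05d3
word = 0x05d3 → big-endian bytes:
  [0]=0x05  [1]=0xd3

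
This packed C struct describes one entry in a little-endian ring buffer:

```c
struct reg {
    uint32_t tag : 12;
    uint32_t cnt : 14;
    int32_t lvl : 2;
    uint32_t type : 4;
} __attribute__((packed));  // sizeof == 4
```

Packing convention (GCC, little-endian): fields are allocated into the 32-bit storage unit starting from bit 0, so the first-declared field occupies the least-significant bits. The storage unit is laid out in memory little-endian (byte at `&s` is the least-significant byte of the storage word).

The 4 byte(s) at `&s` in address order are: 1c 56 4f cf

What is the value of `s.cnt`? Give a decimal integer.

13557

[0]=0x1c [1]=0x56 [2]=0x4f [3]=0xcf (little-endian) → word 0xcf4f561c
tag:12 @ bit 0 → (0xcf4f561c>>0)&0xfff = 0x61c
cnt:14 @ bit 12 → (0xcf4f561c>>12)&0x3fff = 0x34f5  ←
lvl:2 @ bit 26 → (0xcf4f561c>>26)&0x3 = 0x3
type:4 @ bit 28 → (0xcf4f561c>>28)&0xf = 0xc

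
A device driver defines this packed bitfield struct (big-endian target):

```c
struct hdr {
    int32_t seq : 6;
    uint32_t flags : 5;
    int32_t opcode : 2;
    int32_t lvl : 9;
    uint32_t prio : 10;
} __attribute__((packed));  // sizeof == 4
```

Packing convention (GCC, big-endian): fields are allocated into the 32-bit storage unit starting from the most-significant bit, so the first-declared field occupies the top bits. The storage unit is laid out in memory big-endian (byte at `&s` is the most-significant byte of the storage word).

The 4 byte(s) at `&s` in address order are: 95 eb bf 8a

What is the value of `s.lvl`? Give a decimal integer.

[0]=0x95 [1]=0xeb [2]=0xbf [3]=0x8a (big-endian) → word 0x95ebbf8a
seq:6 @ bit 26 → (0x95ebbf8a>>26)&0x3f = 0x25
flags:5 @ bit 21 → (0x95ebbf8a>>21)&0x1f = 0xf
opcode:2 @ bit 19 → (0x95ebbf8a>>19)&0x3 = 0x1
lvl:9 @ bit 10 → (0x95ebbf8a>>10)&0x1ff = 0xef  ←
prio:10 @ bit 0 → (0x95ebbf8a>>0)&0x3ff = 0x38a
lvl signed 9b, MSB=0: value = 239

239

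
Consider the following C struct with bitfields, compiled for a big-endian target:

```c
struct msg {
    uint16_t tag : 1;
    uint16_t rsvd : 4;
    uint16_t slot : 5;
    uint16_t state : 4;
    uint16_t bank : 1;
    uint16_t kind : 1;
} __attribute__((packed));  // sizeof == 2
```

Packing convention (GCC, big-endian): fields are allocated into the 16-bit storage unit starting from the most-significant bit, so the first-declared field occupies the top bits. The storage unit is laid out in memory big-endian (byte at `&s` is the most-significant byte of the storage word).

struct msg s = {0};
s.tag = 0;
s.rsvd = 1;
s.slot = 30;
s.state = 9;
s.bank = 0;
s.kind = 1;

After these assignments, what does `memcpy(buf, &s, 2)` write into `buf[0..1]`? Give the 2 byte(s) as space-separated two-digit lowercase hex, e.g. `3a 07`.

0f a5

tag (1b) val=0 bits=0x0 at bit 15: 0x0000
rsvd (4b) val=1 bits=0x1 at bit 11: 0x0800
slot (5b) val=30 bits=0x1e at bit 6: 0x0f80
state (4b) val=9 bits=0x9 at bit 2: 0x0fa4
bank (1b) val=0 bits=0x0 at bit 1: 0x0fa4
kind (1b) val=1 bits=0x1 at bit 0: 0x0fa5
word = 0x0fa5 → big-endian bytes:
  [0]=0x0f  [1]=0xa5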